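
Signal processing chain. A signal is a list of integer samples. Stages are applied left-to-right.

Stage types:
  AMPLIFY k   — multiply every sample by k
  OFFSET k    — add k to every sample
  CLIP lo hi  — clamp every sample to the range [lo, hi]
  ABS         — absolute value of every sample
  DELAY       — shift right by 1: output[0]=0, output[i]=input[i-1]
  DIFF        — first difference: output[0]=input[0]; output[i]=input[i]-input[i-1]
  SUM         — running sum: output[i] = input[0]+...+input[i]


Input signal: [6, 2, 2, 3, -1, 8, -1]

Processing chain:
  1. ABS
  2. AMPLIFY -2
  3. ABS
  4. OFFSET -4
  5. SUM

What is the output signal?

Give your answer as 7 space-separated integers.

Answer: 8 8 8 10 8 20 18

Derivation:
Input: [6, 2, 2, 3, -1, 8, -1]
Stage 1 (ABS): |6|=6, |2|=2, |2|=2, |3|=3, |-1|=1, |8|=8, |-1|=1 -> [6, 2, 2, 3, 1, 8, 1]
Stage 2 (AMPLIFY -2): 6*-2=-12, 2*-2=-4, 2*-2=-4, 3*-2=-6, 1*-2=-2, 8*-2=-16, 1*-2=-2 -> [-12, -4, -4, -6, -2, -16, -2]
Stage 3 (ABS): |-12|=12, |-4|=4, |-4|=4, |-6|=6, |-2|=2, |-16|=16, |-2|=2 -> [12, 4, 4, 6, 2, 16, 2]
Stage 4 (OFFSET -4): 12+-4=8, 4+-4=0, 4+-4=0, 6+-4=2, 2+-4=-2, 16+-4=12, 2+-4=-2 -> [8, 0, 0, 2, -2, 12, -2]
Stage 5 (SUM): sum[0..0]=8, sum[0..1]=8, sum[0..2]=8, sum[0..3]=10, sum[0..4]=8, sum[0..5]=20, sum[0..6]=18 -> [8, 8, 8, 10, 8, 20, 18]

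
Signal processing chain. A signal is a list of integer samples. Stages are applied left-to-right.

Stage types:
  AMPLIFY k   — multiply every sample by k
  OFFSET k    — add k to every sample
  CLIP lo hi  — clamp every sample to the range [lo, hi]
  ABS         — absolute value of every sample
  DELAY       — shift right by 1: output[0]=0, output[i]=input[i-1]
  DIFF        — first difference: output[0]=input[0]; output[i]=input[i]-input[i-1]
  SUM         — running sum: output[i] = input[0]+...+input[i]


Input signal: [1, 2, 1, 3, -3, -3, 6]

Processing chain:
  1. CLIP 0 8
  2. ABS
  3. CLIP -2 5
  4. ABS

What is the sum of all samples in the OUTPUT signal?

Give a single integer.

Answer: 12

Derivation:
Input: [1, 2, 1, 3, -3, -3, 6]
Stage 1 (CLIP 0 8): clip(1,0,8)=1, clip(2,0,8)=2, clip(1,0,8)=1, clip(3,0,8)=3, clip(-3,0,8)=0, clip(-3,0,8)=0, clip(6,0,8)=6 -> [1, 2, 1, 3, 0, 0, 6]
Stage 2 (ABS): |1|=1, |2|=2, |1|=1, |3|=3, |0|=0, |0|=0, |6|=6 -> [1, 2, 1, 3, 0, 0, 6]
Stage 3 (CLIP -2 5): clip(1,-2,5)=1, clip(2,-2,5)=2, clip(1,-2,5)=1, clip(3,-2,5)=3, clip(0,-2,5)=0, clip(0,-2,5)=0, clip(6,-2,5)=5 -> [1, 2, 1, 3, 0, 0, 5]
Stage 4 (ABS): |1|=1, |2|=2, |1|=1, |3|=3, |0|=0, |0|=0, |5|=5 -> [1, 2, 1, 3, 0, 0, 5]
Output sum: 12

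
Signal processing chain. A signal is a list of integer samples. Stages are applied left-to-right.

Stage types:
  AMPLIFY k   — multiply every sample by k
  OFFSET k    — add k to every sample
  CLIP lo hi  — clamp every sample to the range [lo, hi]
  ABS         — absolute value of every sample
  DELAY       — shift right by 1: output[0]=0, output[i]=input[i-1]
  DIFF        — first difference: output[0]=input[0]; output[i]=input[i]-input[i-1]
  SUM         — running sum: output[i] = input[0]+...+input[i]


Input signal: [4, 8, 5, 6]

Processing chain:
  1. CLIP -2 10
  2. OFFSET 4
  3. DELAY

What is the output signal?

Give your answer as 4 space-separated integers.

Answer: 0 8 12 9

Derivation:
Input: [4, 8, 5, 6]
Stage 1 (CLIP -2 10): clip(4,-2,10)=4, clip(8,-2,10)=8, clip(5,-2,10)=5, clip(6,-2,10)=6 -> [4, 8, 5, 6]
Stage 2 (OFFSET 4): 4+4=8, 8+4=12, 5+4=9, 6+4=10 -> [8, 12, 9, 10]
Stage 3 (DELAY): [0, 8, 12, 9] = [0, 8, 12, 9] -> [0, 8, 12, 9]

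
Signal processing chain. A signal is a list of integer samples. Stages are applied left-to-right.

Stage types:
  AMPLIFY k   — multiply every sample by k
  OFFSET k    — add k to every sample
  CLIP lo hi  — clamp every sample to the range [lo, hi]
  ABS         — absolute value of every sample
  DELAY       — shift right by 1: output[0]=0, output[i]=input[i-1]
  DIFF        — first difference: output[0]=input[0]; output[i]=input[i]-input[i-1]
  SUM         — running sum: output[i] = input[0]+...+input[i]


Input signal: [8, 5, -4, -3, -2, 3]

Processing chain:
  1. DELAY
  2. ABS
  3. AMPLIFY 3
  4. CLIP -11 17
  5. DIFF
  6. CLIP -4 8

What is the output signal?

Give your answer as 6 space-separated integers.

Input: [8, 5, -4, -3, -2, 3]
Stage 1 (DELAY): [0, 8, 5, -4, -3, -2] = [0, 8, 5, -4, -3, -2] -> [0, 8, 5, -4, -3, -2]
Stage 2 (ABS): |0|=0, |8|=8, |5|=5, |-4|=4, |-3|=3, |-2|=2 -> [0, 8, 5, 4, 3, 2]
Stage 3 (AMPLIFY 3): 0*3=0, 8*3=24, 5*3=15, 4*3=12, 3*3=9, 2*3=6 -> [0, 24, 15, 12, 9, 6]
Stage 4 (CLIP -11 17): clip(0,-11,17)=0, clip(24,-11,17)=17, clip(15,-11,17)=15, clip(12,-11,17)=12, clip(9,-11,17)=9, clip(6,-11,17)=6 -> [0, 17, 15, 12, 9, 6]
Stage 5 (DIFF): s[0]=0, 17-0=17, 15-17=-2, 12-15=-3, 9-12=-3, 6-9=-3 -> [0, 17, -2, -3, -3, -3]
Stage 6 (CLIP -4 8): clip(0,-4,8)=0, clip(17,-4,8)=8, clip(-2,-4,8)=-2, clip(-3,-4,8)=-3, clip(-3,-4,8)=-3, clip(-3,-4,8)=-3 -> [0, 8, -2, -3, -3, -3]

Answer: 0 8 -2 -3 -3 -3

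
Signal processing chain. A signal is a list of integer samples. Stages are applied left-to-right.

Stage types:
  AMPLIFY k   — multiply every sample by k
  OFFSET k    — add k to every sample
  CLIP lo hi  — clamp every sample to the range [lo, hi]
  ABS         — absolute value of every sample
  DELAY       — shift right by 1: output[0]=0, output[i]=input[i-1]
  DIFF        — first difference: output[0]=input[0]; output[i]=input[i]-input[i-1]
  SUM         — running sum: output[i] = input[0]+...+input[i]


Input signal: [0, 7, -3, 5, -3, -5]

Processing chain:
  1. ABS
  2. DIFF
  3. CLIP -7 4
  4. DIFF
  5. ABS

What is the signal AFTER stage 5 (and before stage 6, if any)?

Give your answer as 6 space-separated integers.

Input: [0, 7, -3, 5, -3, -5]
Stage 1 (ABS): |0|=0, |7|=7, |-3|=3, |5|=5, |-3|=3, |-5|=5 -> [0, 7, 3, 5, 3, 5]
Stage 2 (DIFF): s[0]=0, 7-0=7, 3-7=-4, 5-3=2, 3-5=-2, 5-3=2 -> [0, 7, -4, 2, -2, 2]
Stage 3 (CLIP -7 4): clip(0,-7,4)=0, clip(7,-7,4)=4, clip(-4,-7,4)=-4, clip(2,-7,4)=2, clip(-2,-7,4)=-2, clip(2,-7,4)=2 -> [0, 4, -4, 2, -2, 2]
Stage 4 (DIFF): s[0]=0, 4-0=4, -4-4=-8, 2--4=6, -2-2=-4, 2--2=4 -> [0, 4, -8, 6, -4, 4]
Stage 5 (ABS): |0|=0, |4|=4, |-8|=8, |6|=6, |-4|=4, |4|=4 -> [0, 4, 8, 6, 4, 4]

Answer: 0 4 8 6 4 4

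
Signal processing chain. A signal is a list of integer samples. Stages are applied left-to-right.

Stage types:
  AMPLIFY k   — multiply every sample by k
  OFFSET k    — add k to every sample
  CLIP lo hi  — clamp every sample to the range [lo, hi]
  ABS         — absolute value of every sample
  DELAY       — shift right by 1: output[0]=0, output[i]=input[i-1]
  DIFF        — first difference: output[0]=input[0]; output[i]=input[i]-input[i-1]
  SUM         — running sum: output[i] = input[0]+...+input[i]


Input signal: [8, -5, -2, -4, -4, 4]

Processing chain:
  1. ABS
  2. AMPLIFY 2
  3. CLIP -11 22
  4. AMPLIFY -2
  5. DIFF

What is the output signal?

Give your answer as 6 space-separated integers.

Answer: -32 12 12 -8 0 0

Derivation:
Input: [8, -5, -2, -4, -4, 4]
Stage 1 (ABS): |8|=8, |-5|=5, |-2|=2, |-4|=4, |-4|=4, |4|=4 -> [8, 5, 2, 4, 4, 4]
Stage 2 (AMPLIFY 2): 8*2=16, 5*2=10, 2*2=4, 4*2=8, 4*2=8, 4*2=8 -> [16, 10, 4, 8, 8, 8]
Stage 3 (CLIP -11 22): clip(16,-11,22)=16, clip(10,-11,22)=10, clip(4,-11,22)=4, clip(8,-11,22)=8, clip(8,-11,22)=8, clip(8,-11,22)=8 -> [16, 10, 4, 8, 8, 8]
Stage 4 (AMPLIFY -2): 16*-2=-32, 10*-2=-20, 4*-2=-8, 8*-2=-16, 8*-2=-16, 8*-2=-16 -> [-32, -20, -8, -16, -16, -16]
Stage 5 (DIFF): s[0]=-32, -20--32=12, -8--20=12, -16--8=-8, -16--16=0, -16--16=0 -> [-32, 12, 12, -8, 0, 0]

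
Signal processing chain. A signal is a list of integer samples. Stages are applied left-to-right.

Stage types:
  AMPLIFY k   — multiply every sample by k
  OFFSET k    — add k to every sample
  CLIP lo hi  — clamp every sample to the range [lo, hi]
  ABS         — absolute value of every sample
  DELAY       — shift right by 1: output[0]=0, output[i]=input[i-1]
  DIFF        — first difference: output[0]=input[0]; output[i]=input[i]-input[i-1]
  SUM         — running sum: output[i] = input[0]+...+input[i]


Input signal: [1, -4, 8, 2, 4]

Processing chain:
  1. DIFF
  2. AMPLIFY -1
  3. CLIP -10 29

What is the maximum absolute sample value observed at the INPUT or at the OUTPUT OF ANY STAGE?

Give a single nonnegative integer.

Input: [1, -4, 8, 2, 4] (max |s|=8)
Stage 1 (DIFF): s[0]=1, -4-1=-5, 8--4=12, 2-8=-6, 4-2=2 -> [1, -5, 12, -6, 2] (max |s|=12)
Stage 2 (AMPLIFY -1): 1*-1=-1, -5*-1=5, 12*-1=-12, -6*-1=6, 2*-1=-2 -> [-1, 5, -12, 6, -2] (max |s|=12)
Stage 3 (CLIP -10 29): clip(-1,-10,29)=-1, clip(5,-10,29)=5, clip(-12,-10,29)=-10, clip(6,-10,29)=6, clip(-2,-10,29)=-2 -> [-1, 5, -10, 6, -2] (max |s|=10)
Overall max amplitude: 12

Answer: 12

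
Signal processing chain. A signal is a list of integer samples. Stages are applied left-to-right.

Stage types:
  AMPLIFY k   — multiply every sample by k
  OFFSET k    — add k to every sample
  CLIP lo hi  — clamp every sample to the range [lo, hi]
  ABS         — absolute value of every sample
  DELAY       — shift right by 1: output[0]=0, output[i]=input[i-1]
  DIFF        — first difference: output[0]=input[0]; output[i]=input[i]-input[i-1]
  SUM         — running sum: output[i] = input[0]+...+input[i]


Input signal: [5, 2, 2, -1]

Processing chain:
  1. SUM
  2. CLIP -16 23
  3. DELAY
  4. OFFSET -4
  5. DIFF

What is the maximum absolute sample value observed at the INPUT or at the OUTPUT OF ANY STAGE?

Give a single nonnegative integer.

Answer: 9

Derivation:
Input: [5, 2, 2, -1] (max |s|=5)
Stage 1 (SUM): sum[0..0]=5, sum[0..1]=7, sum[0..2]=9, sum[0..3]=8 -> [5, 7, 9, 8] (max |s|=9)
Stage 2 (CLIP -16 23): clip(5,-16,23)=5, clip(7,-16,23)=7, clip(9,-16,23)=9, clip(8,-16,23)=8 -> [5, 7, 9, 8] (max |s|=9)
Stage 3 (DELAY): [0, 5, 7, 9] = [0, 5, 7, 9] -> [0, 5, 7, 9] (max |s|=9)
Stage 4 (OFFSET -4): 0+-4=-4, 5+-4=1, 7+-4=3, 9+-4=5 -> [-4, 1, 3, 5] (max |s|=5)
Stage 5 (DIFF): s[0]=-4, 1--4=5, 3-1=2, 5-3=2 -> [-4, 5, 2, 2] (max |s|=5)
Overall max amplitude: 9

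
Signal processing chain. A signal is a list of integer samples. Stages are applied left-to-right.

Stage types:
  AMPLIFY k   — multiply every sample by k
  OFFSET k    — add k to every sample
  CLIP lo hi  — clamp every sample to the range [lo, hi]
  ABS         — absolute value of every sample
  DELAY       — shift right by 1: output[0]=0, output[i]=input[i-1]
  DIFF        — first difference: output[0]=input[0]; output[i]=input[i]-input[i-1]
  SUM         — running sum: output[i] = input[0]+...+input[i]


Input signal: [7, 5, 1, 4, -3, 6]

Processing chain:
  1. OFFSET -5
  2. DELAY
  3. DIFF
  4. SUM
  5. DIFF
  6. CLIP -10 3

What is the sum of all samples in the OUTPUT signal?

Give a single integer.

Input: [7, 5, 1, 4, -3, 6]
Stage 1 (OFFSET -5): 7+-5=2, 5+-5=0, 1+-5=-4, 4+-5=-1, -3+-5=-8, 6+-5=1 -> [2, 0, -4, -1, -8, 1]
Stage 2 (DELAY): [0, 2, 0, -4, -1, -8] = [0, 2, 0, -4, -1, -8] -> [0, 2, 0, -4, -1, -8]
Stage 3 (DIFF): s[0]=0, 2-0=2, 0-2=-2, -4-0=-4, -1--4=3, -8--1=-7 -> [0, 2, -2, -4, 3, -7]
Stage 4 (SUM): sum[0..0]=0, sum[0..1]=2, sum[0..2]=0, sum[0..3]=-4, sum[0..4]=-1, sum[0..5]=-8 -> [0, 2, 0, -4, -1, -8]
Stage 5 (DIFF): s[0]=0, 2-0=2, 0-2=-2, -4-0=-4, -1--4=3, -8--1=-7 -> [0, 2, -2, -4, 3, -7]
Stage 6 (CLIP -10 3): clip(0,-10,3)=0, clip(2,-10,3)=2, clip(-2,-10,3)=-2, clip(-4,-10,3)=-4, clip(3,-10,3)=3, clip(-7,-10,3)=-7 -> [0, 2, -2, -4, 3, -7]
Output sum: -8

Answer: -8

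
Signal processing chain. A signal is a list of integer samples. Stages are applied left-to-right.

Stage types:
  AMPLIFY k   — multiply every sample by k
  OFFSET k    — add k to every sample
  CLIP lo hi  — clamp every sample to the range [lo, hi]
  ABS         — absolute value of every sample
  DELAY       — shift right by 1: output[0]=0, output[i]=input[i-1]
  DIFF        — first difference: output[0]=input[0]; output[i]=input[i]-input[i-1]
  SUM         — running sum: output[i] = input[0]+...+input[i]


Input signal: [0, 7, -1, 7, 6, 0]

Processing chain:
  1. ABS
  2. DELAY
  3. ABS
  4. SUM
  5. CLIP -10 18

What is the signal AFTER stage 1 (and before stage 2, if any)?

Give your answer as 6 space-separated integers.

Input: [0, 7, -1, 7, 6, 0]
Stage 1 (ABS): |0|=0, |7|=7, |-1|=1, |7|=7, |6|=6, |0|=0 -> [0, 7, 1, 7, 6, 0]

Answer: 0 7 1 7 6 0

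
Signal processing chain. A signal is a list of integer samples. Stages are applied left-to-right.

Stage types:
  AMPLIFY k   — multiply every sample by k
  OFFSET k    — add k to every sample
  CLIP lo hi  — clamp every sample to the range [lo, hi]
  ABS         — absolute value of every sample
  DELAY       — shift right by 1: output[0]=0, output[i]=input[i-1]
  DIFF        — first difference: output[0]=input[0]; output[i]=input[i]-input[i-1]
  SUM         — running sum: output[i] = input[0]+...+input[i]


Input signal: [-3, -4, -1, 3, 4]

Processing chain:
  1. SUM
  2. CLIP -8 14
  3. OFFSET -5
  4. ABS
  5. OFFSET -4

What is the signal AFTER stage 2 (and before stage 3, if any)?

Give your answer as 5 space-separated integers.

Input: [-3, -4, -1, 3, 4]
Stage 1 (SUM): sum[0..0]=-3, sum[0..1]=-7, sum[0..2]=-8, sum[0..3]=-5, sum[0..4]=-1 -> [-3, -7, -8, -5, -1]
Stage 2 (CLIP -8 14): clip(-3,-8,14)=-3, clip(-7,-8,14)=-7, clip(-8,-8,14)=-8, clip(-5,-8,14)=-5, clip(-1,-8,14)=-1 -> [-3, -7, -8, -5, -1]

Answer: -3 -7 -8 -5 -1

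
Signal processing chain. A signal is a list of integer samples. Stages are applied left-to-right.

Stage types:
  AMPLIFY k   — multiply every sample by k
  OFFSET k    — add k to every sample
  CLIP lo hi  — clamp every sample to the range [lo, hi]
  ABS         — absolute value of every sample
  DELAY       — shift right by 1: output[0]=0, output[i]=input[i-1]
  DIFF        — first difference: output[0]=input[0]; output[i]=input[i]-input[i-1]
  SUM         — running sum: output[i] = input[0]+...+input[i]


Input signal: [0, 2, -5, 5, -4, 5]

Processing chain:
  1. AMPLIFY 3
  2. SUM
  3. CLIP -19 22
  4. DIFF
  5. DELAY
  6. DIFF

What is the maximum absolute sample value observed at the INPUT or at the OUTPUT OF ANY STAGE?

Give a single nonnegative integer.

Input: [0, 2, -5, 5, -4, 5] (max |s|=5)
Stage 1 (AMPLIFY 3): 0*3=0, 2*3=6, -5*3=-15, 5*3=15, -4*3=-12, 5*3=15 -> [0, 6, -15, 15, -12, 15] (max |s|=15)
Stage 2 (SUM): sum[0..0]=0, sum[0..1]=6, sum[0..2]=-9, sum[0..3]=6, sum[0..4]=-6, sum[0..5]=9 -> [0, 6, -9, 6, -6, 9] (max |s|=9)
Stage 3 (CLIP -19 22): clip(0,-19,22)=0, clip(6,-19,22)=6, clip(-9,-19,22)=-9, clip(6,-19,22)=6, clip(-6,-19,22)=-6, clip(9,-19,22)=9 -> [0, 6, -9, 6, -6, 9] (max |s|=9)
Stage 4 (DIFF): s[0]=0, 6-0=6, -9-6=-15, 6--9=15, -6-6=-12, 9--6=15 -> [0, 6, -15, 15, -12, 15] (max |s|=15)
Stage 5 (DELAY): [0, 0, 6, -15, 15, -12] = [0, 0, 6, -15, 15, -12] -> [0, 0, 6, -15, 15, -12] (max |s|=15)
Stage 6 (DIFF): s[0]=0, 0-0=0, 6-0=6, -15-6=-21, 15--15=30, -12-15=-27 -> [0, 0, 6, -21, 30, -27] (max |s|=30)
Overall max amplitude: 30

Answer: 30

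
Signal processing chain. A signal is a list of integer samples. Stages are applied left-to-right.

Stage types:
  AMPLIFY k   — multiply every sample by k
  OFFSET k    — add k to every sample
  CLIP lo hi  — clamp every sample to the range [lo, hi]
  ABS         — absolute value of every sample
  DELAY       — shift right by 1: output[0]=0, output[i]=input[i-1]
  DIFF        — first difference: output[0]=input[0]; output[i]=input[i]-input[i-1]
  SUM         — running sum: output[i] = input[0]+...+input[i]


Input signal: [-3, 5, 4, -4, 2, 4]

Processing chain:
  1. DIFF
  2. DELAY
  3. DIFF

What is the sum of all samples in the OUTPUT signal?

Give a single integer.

Answer: 6

Derivation:
Input: [-3, 5, 4, -4, 2, 4]
Stage 1 (DIFF): s[0]=-3, 5--3=8, 4-5=-1, -4-4=-8, 2--4=6, 4-2=2 -> [-3, 8, -1, -8, 6, 2]
Stage 2 (DELAY): [0, -3, 8, -1, -8, 6] = [0, -3, 8, -1, -8, 6] -> [0, -3, 8, -1, -8, 6]
Stage 3 (DIFF): s[0]=0, -3-0=-3, 8--3=11, -1-8=-9, -8--1=-7, 6--8=14 -> [0, -3, 11, -9, -7, 14]
Output sum: 6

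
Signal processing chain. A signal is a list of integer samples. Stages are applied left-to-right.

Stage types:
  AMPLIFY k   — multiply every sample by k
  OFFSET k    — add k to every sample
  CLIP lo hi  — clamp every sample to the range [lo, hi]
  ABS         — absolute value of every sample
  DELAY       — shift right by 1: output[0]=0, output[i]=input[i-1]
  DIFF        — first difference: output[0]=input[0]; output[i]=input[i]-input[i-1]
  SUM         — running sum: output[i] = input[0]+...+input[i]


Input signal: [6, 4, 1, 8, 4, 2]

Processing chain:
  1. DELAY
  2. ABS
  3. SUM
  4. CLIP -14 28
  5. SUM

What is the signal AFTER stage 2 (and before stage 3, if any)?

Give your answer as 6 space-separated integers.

Input: [6, 4, 1, 8, 4, 2]
Stage 1 (DELAY): [0, 6, 4, 1, 8, 4] = [0, 6, 4, 1, 8, 4] -> [0, 6, 4, 1, 8, 4]
Stage 2 (ABS): |0|=0, |6|=6, |4|=4, |1|=1, |8|=8, |4|=4 -> [0, 6, 4, 1, 8, 4]

Answer: 0 6 4 1 8 4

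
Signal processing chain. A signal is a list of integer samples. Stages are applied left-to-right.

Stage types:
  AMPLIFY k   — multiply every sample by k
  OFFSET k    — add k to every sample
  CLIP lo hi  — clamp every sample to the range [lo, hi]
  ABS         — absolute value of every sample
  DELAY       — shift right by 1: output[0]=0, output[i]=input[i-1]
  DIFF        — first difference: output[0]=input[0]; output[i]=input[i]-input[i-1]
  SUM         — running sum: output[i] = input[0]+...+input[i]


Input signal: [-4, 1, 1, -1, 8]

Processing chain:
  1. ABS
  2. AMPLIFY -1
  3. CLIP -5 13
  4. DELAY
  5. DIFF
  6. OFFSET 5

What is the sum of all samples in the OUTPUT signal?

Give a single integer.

Answer: 24

Derivation:
Input: [-4, 1, 1, -1, 8]
Stage 1 (ABS): |-4|=4, |1|=1, |1|=1, |-1|=1, |8|=8 -> [4, 1, 1, 1, 8]
Stage 2 (AMPLIFY -1): 4*-1=-4, 1*-1=-1, 1*-1=-1, 1*-1=-1, 8*-1=-8 -> [-4, -1, -1, -1, -8]
Stage 3 (CLIP -5 13): clip(-4,-5,13)=-4, clip(-1,-5,13)=-1, clip(-1,-5,13)=-1, clip(-1,-5,13)=-1, clip(-8,-5,13)=-5 -> [-4, -1, -1, -1, -5]
Stage 4 (DELAY): [0, -4, -1, -1, -1] = [0, -4, -1, -1, -1] -> [0, -4, -1, -1, -1]
Stage 5 (DIFF): s[0]=0, -4-0=-4, -1--4=3, -1--1=0, -1--1=0 -> [0, -4, 3, 0, 0]
Stage 6 (OFFSET 5): 0+5=5, -4+5=1, 3+5=8, 0+5=5, 0+5=5 -> [5, 1, 8, 5, 5]
Output sum: 24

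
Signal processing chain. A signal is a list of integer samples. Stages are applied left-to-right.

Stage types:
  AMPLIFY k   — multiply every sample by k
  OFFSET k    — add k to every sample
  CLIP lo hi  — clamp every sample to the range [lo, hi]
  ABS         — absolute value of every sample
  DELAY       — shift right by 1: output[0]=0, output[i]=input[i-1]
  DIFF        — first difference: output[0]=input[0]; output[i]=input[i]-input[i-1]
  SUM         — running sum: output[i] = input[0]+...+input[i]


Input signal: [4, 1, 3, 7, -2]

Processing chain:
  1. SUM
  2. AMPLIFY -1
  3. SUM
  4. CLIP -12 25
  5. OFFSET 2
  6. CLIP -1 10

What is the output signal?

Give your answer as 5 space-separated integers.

Answer: -1 -1 -1 -1 -1

Derivation:
Input: [4, 1, 3, 7, -2]
Stage 1 (SUM): sum[0..0]=4, sum[0..1]=5, sum[0..2]=8, sum[0..3]=15, sum[0..4]=13 -> [4, 5, 8, 15, 13]
Stage 2 (AMPLIFY -1): 4*-1=-4, 5*-1=-5, 8*-1=-8, 15*-1=-15, 13*-1=-13 -> [-4, -5, -8, -15, -13]
Stage 3 (SUM): sum[0..0]=-4, sum[0..1]=-9, sum[0..2]=-17, sum[0..3]=-32, sum[0..4]=-45 -> [-4, -9, -17, -32, -45]
Stage 4 (CLIP -12 25): clip(-4,-12,25)=-4, clip(-9,-12,25)=-9, clip(-17,-12,25)=-12, clip(-32,-12,25)=-12, clip(-45,-12,25)=-12 -> [-4, -9, -12, -12, -12]
Stage 5 (OFFSET 2): -4+2=-2, -9+2=-7, -12+2=-10, -12+2=-10, -12+2=-10 -> [-2, -7, -10, -10, -10]
Stage 6 (CLIP -1 10): clip(-2,-1,10)=-1, clip(-7,-1,10)=-1, clip(-10,-1,10)=-1, clip(-10,-1,10)=-1, clip(-10,-1,10)=-1 -> [-1, -1, -1, -1, -1]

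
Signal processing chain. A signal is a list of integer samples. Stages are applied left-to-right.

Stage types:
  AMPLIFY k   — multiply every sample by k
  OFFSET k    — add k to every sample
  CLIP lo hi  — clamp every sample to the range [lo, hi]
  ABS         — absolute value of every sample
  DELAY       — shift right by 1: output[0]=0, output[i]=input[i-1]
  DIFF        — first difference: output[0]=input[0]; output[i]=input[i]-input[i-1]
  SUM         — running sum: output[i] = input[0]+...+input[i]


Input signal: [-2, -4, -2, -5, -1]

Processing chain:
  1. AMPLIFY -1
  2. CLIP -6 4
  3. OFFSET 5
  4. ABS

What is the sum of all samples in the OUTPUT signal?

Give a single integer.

Input: [-2, -4, -2, -5, -1]
Stage 1 (AMPLIFY -1): -2*-1=2, -4*-1=4, -2*-1=2, -5*-1=5, -1*-1=1 -> [2, 4, 2, 5, 1]
Stage 2 (CLIP -6 4): clip(2,-6,4)=2, clip(4,-6,4)=4, clip(2,-6,4)=2, clip(5,-6,4)=4, clip(1,-6,4)=1 -> [2, 4, 2, 4, 1]
Stage 3 (OFFSET 5): 2+5=7, 4+5=9, 2+5=7, 4+5=9, 1+5=6 -> [7, 9, 7, 9, 6]
Stage 4 (ABS): |7|=7, |9|=9, |7|=7, |9|=9, |6|=6 -> [7, 9, 7, 9, 6]
Output sum: 38

Answer: 38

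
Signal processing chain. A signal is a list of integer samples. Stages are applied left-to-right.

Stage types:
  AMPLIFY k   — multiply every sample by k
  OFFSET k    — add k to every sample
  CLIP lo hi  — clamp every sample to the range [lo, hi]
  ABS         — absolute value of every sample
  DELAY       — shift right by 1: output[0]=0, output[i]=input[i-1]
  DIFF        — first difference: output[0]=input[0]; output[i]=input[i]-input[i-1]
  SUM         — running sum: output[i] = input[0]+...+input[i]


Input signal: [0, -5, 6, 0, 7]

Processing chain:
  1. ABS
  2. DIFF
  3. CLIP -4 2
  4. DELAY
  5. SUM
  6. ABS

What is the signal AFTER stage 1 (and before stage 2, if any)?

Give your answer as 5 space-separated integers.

Input: [0, -5, 6, 0, 7]
Stage 1 (ABS): |0|=0, |-5|=5, |6|=6, |0|=0, |7|=7 -> [0, 5, 6, 0, 7]

Answer: 0 5 6 0 7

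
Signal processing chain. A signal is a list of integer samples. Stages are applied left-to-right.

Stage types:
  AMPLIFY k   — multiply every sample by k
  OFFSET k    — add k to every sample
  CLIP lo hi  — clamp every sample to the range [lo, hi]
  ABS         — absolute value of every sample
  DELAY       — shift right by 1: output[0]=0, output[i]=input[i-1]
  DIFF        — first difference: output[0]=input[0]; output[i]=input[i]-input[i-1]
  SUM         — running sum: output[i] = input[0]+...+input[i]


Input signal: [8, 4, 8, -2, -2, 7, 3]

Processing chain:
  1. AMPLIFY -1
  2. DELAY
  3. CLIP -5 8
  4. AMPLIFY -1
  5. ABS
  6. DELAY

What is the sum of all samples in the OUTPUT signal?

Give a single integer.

Input: [8, 4, 8, -2, -2, 7, 3]
Stage 1 (AMPLIFY -1): 8*-1=-8, 4*-1=-4, 8*-1=-8, -2*-1=2, -2*-1=2, 7*-1=-7, 3*-1=-3 -> [-8, -4, -8, 2, 2, -7, -3]
Stage 2 (DELAY): [0, -8, -4, -8, 2, 2, -7] = [0, -8, -4, -8, 2, 2, -7] -> [0, -8, -4, -8, 2, 2, -7]
Stage 3 (CLIP -5 8): clip(0,-5,8)=0, clip(-8,-5,8)=-5, clip(-4,-5,8)=-4, clip(-8,-5,8)=-5, clip(2,-5,8)=2, clip(2,-5,8)=2, clip(-7,-5,8)=-5 -> [0, -5, -4, -5, 2, 2, -5]
Stage 4 (AMPLIFY -1): 0*-1=0, -5*-1=5, -4*-1=4, -5*-1=5, 2*-1=-2, 2*-1=-2, -5*-1=5 -> [0, 5, 4, 5, -2, -2, 5]
Stage 5 (ABS): |0|=0, |5|=5, |4|=4, |5|=5, |-2|=2, |-2|=2, |5|=5 -> [0, 5, 4, 5, 2, 2, 5]
Stage 6 (DELAY): [0, 0, 5, 4, 5, 2, 2] = [0, 0, 5, 4, 5, 2, 2] -> [0, 0, 5, 4, 5, 2, 2]
Output sum: 18

Answer: 18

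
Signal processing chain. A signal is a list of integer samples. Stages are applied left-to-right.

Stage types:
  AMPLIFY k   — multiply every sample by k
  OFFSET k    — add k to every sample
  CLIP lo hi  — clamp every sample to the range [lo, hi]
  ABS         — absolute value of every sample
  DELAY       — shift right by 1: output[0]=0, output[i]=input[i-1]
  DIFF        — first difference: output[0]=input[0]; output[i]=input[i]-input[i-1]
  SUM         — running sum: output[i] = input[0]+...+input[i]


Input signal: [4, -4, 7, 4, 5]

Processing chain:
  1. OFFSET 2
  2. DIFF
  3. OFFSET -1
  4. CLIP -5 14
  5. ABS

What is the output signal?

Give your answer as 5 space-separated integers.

Input: [4, -4, 7, 4, 5]
Stage 1 (OFFSET 2): 4+2=6, -4+2=-2, 7+2=9, 4+2=6, 5+2=7 -> [6, -2, 9, 6, 7]
Stage 2 (DIFF): s[0]=6, -2-6=-8, 9--2=11, 6-9=-3, 7-6=1 -> [6, -8, 11, -3, 1]
Stage 3 (OFFSET -1): 6+-1=5, -8+-1=-9, 11+-1=10, -3+-1=-4, 1+-1=0 -> [5, -9, 10, -4, 0]
Stage 4 (CLIP -5 14): clip(5,-5,14)=5, clip(-9,-5,14)=-5, clip(10,-5,14)=10, clip(-4,-5,14)=-4, clip(0,-5,14)=0 -> [5, -5, 10, -4, 0]
Stage 5 (ABS): |5|=5, |-5|=5, |10|=10, |-4|=4, |0|=0 -> [5, 5, 10, 4, 0]

Answer: 5 5 10 4 0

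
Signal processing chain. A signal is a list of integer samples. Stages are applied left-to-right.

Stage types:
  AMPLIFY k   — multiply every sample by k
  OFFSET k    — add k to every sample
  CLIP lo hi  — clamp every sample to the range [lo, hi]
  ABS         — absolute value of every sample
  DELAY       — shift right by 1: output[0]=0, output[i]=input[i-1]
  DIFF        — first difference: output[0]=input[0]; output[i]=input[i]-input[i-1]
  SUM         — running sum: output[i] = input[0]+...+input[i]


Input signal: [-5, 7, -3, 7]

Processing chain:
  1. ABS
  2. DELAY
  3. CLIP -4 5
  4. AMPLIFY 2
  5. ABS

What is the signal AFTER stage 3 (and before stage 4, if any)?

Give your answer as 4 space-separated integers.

Answer: 0 5 5 3

Derivation:
Input: [-5, 7, -3, 7]
Stage 1 (ABS): |-5|=5, |7|=7, |-3|=3, |7|=7 -> [5, 7, 3, 7]
Stage 2 (DELAY): [0, 5, 7, 3] = [0, 5, 7, 3] -> [0, 5, 7, 3]
Stage 3 (CLIP -4 5): clip(0,-4,5)=0, clip(5,-4,5)=5, clip(7,-4,5)=5, clip(3,-4,5)=3 -> [0, 5, 5, 3]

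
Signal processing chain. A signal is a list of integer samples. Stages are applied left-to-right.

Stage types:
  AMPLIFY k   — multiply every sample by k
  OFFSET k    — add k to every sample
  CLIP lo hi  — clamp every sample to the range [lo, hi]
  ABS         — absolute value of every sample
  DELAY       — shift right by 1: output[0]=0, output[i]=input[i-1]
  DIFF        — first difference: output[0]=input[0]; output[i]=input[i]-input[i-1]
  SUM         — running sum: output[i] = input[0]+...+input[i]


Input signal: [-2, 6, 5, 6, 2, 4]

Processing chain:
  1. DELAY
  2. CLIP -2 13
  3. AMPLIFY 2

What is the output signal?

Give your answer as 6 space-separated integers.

Input: [-2, 6, 5, 6, 2, 4]
Stage 1 (DELAY): [0, -2, 6, 5, 6, 2] = [0, -2, 6, 5, 6, 2] -> [0, -2, 6, 5, 6, 2]
Stage 2 (CLIP -2 13): clip(0,-2,13)=0, clip(-2,-2,13)=-2, clip(6,-2,13)=6, clip(5,-2,13)=5, clip(6,-2,13)=6, clip(2,-2,13)=2 -> [0, -2, 6, 5, 6, 2]
Stage 3 (AMPLIFY 2): 0*2=0, -2*2=-4, 6*2=12, 5*2=10, 6*2=12, 2*2=4 -> [0, -4, 12, 10, 12, 4]

Answer: 0 -4 12 10 12 4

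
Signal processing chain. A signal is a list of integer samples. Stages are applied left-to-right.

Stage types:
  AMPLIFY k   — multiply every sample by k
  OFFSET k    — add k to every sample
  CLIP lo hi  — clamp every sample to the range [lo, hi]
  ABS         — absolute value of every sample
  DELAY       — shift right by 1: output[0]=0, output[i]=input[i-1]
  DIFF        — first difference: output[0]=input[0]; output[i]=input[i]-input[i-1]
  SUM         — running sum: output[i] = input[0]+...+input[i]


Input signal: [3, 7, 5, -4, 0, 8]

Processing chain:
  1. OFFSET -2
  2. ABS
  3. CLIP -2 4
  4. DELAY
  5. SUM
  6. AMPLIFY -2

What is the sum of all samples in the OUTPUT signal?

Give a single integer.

Input: [3, 7, 5, -4, 0, 8]
Stage 1 (OFFSET -2): 3+-2=1, 7+-2=5, 5+-2=3, -4+-2=-6, 0+-2=-2, 8+-2=6 -> [1, 5, 3, -6, -2, 6]
Stage 2 (ABS): |1|=1, |5|=5, |3|=3, |-6|=6, |-2|=2, |6|=6 -> [1, 5, 3, 6, 2, 6]
Stage 3 (CLIP -2 4): clip(1,-2,4)=1, clip(5,-2,4)=4, clip(3,-2,4)=3, clip(6,-2,4)=4, clip(2,-2,4)=2, clip(6,-2,4)=4 -> [1, 4, 3, 4, 2, 4]
Stage 4 (DELAY): [0, 1, 4, 3, 4, 2] = [0, 1, 4, 3, 4, 2] -> [0, 1, 4, 3, 4, 2]
Stage 5 (SUM): sum[0..0]=0, sum[0..1]=1, sum[0..2]=5, sum[0..3]=8, sum[0..4]=12, sum[0..5]=14 -> [0, 1, 5, 8, 12, 14]
Stage 6 (AMPLIFY -2): 0*-2=0, 1*-2=-2, 5*-2=-10, 8*-2=-16, 12*-2=-24, 14*-2=-28 -> [0, -2, -10, -16, -24, -28]
Output sum: -80

Answer: -80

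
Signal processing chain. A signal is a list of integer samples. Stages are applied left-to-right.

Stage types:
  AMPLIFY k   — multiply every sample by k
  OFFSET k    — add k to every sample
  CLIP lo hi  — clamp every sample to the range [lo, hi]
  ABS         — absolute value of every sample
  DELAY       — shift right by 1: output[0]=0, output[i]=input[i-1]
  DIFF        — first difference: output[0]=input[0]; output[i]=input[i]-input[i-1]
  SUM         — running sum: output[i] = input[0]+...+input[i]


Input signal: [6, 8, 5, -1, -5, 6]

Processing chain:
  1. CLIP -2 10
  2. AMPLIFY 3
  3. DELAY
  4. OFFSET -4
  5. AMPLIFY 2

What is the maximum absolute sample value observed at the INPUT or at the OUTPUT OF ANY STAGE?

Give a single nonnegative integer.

Input: [6, 8, 5, -1, -5, 6] (max |s|=8)
Stage 1 (CLIP -2 10): clip(6,-2,10)=6, clip(8,-2,10)=8, clip(5,-2,10)=5, clip(-1,-2,10)=-1, clip(-5,-2,10)=-2, clip(6,-2,10)=6 -> [6, 8, 5, -1, -2, 6] (max |s|=8)
Stage 2 (AMPLIFY 3): 6*3=18, 8*3=24, 5*3=15, -1*3=-3, -2*3=-6, 6*3=18 -> [18, 24, 15, -3, -6, 18] (max |s|=24)
Stage 3 (DELAY): [0, 18, 24, 15, -3, -6] = [0, 18, 24, 15, -3, -6] -> [0, 18, 24, 15, -3, -6] (max |s|=24)
Stage 4 (OFFSET -4): 0+-4=-4, 18+-4=14, 24+-4=20, 15+-4=11, -3+-4=-7, -6+-4=-10 -> [-4, 14, 20, 11, -7, -10] (max |s|=20)
Stage 5 (AMPLIFY 2): -4*2=-8, 14*2=28, 20*2=40, 11*2=22, -7*2=-14, -10*2=-20 -> [-8, 28, 40, 22, -14, -20] (max |s|=40)
Overall max amplitude: 40

Answer: 40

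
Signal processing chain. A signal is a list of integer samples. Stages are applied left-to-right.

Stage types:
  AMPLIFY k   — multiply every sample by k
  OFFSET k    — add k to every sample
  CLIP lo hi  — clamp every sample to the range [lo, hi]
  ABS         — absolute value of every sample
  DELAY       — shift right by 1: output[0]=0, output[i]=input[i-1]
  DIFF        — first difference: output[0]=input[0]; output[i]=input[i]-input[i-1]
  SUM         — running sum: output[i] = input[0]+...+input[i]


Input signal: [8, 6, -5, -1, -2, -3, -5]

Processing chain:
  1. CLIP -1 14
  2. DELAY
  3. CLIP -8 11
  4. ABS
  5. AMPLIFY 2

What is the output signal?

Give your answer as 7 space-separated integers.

Answer: 0 16 12 2 2 2 2

Derivation:
Input: [8, 6, -5, -1, -2, -3, -5]
Stage 1 (CLIP -1 14): clip(8,-1,14)=8, clip(6,-1,14)=6, clip(-5,-1,14)=-1, clip(-1,-1,14)=-1, clip(-2,-1,14)=-1, clip(-3,-1,14)=-1, clip(-5,-1,14)=-1 -> [8, 6, -1, -1, -1, -1, -1]
Stage 2 (DELAY): [0, 8, 6, -1, -1, -1, -1] = [0, 8, 6, -1, -1, -1, -1] -> [0, 8, 6, -1, -1, -1, -1]
Stage 3 (CLIP -8 11): clip(0,-8,11)=0, clip(8,-8,11)=8, clip(6,-8,11)=6, clip(-1,-8,11)=-1, clip(-1,-8,11)=-1, clip(-1,-8,11)=-1, clip(-1,-8,11)=-1 -> [0, 8, 6, -1, -1, -1, -1]
Stage 4 (ABS): |0|=0, |8|=8, |6|=6, |-1|=1, |-1|=1, |-1|=1, |-1|=1 -> [0, 8, 6, 1, 1, 1, 1]
Stage 5 (AMPLIFY 2): 0*2=0, 8*2=16, 6*2=12, 1*2=2, 1*2=2, 1*2=2, 1*2=2 -> [0, 16, 12, 2, 2, 2, 2]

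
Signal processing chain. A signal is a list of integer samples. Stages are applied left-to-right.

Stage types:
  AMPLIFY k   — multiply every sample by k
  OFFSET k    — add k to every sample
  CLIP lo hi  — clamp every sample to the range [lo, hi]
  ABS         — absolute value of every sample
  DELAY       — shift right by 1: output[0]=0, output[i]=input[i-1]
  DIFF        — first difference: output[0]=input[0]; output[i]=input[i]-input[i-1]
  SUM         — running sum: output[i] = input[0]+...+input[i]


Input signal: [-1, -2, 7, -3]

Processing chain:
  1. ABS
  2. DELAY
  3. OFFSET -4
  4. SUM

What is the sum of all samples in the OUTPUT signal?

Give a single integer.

Answer: -26

Derivation:
Input: [-1, -2, 7, -3]
Stage 1 (ABS): |-1|=1, |-2|=2, |7|=7, |-3|=3 -> [1, 2, 7, 3]
Stage 2 (DELAY): [0, 1, 2, 7] = [0, 1, 2, 7] -> [0, 1, 2, 7]
Stage 3 (OFFSET -4): 0+-4=-4, 1+-4=-3, 2+-4=-2, 7+-4=3 -> [-4, -3, -2, 3]
Stage 4 (SUM): sum[0..0]=-4, sum[0..1]=-7, sum[0..2]=-9, sum[0..3]=-6 -> [-4, -7, -9, -6]
Output sum: -26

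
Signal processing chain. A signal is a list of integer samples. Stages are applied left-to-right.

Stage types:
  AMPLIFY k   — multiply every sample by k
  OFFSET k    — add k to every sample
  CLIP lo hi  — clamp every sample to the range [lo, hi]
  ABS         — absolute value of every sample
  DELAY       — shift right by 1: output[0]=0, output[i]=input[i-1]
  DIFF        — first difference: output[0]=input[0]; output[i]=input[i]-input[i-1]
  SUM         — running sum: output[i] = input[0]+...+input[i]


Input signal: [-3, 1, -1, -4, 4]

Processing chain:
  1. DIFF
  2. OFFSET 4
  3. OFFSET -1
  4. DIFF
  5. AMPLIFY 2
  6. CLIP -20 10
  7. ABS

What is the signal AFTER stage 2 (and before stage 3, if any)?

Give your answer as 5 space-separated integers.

Input: [-3, 1, -1, -4, 4]
Stage 1 (DIFF): s[0]=-3, 1--3=4, -1-1=-2, -4--1=-3, 4--4=8 -> [-3, 4, -2, -3, 8]
Stage 2 (OFFSET 4): -3+4=1, 4+4=8, -2+4=2, -3+4=1, 8+4=12 -> [1, 8, 2, 1, 12]

Answer: 1 8 2 1 12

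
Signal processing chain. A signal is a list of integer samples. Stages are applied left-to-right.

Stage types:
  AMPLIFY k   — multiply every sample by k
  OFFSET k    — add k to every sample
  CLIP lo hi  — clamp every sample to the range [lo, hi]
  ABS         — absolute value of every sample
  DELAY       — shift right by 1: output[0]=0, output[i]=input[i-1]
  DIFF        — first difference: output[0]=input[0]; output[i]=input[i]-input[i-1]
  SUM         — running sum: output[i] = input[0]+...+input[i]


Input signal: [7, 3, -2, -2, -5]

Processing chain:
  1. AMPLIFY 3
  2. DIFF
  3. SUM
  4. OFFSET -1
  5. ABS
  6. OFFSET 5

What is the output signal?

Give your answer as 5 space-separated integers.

Input: [7, 3, -2, -2, -5]
Stage 1 (AMPLIFY 3): 7*3=21, 3*3=9, -2*3=-6, -2*3=-6, -5*3=-15 -> [21, 9, -6, -6, -15]
Stage 2 (DIFF): s[0]=21, 9-21=-12, -6-9=-15, -6--6=0, -15--6=-9 -> [21, -12, -15, 0, -9]
Stage 3 (SUM): sum[0..0]=21, sum[0..1]=9, sum[0..2]=-6, sum[0..3]=-6, sum[0..4]=-15 -> [21, 9, -6, -6, -15]
Stage 4 (OFFSET -1): 21+-1=20, 9+-1=8, -6+-1=-7, -6+-1=-7, -15+-1=-16 -> [20, 8, -7, -7, -16]
Stage 5 (ABS): |20|=20, |8|=8, |-7|=7, |-7|=7, |-16|=16 -> [20, 8, 7, 7, 16]
Stage 6 (OFFSET 5): 20+5=25, 8+5=13, 7+5=12, 7+5=12, 16+5=21 -> [25, 13, 12, 12, 21]

Answer: 25 13 12 12 21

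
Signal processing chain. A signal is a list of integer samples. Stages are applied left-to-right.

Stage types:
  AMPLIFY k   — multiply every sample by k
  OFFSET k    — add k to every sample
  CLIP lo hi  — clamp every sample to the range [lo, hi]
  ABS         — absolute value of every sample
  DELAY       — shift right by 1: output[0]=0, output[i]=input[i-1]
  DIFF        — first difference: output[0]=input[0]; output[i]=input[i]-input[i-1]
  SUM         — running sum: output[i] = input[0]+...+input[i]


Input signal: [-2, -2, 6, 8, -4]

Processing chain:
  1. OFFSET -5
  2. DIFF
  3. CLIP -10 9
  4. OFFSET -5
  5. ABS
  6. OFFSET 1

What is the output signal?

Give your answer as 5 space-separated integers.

Input: [-2, -2, 6, 8, -4]
Stage 1 (OFFSET -5): -2+-5=-7, -2+-5=-7, 6+-5=1, 8+-5=3, -4+-5=-9 -> [-7, -7, 1, 3, -9]
Stage 2 (DIFF): s[0]=-7, -7--7=0, 1--7=8, 3-1=2, -9-3=-12 -> [-7, 0, 8, 2, -12]
Stage 3 (CLIP -10 9): clip(-7,-10,9)=-7, clip(0,-10,9)=0, clip(8,-10,9)=8, clip(2,-10,9)=2, clip(-12,-10,9)=-10 -> [-7, 0, 8, 2, -10]
Stage 4 (OFFSET -5): -7+-5=-12, 0+-5=-5, 8+-5=3, 2+-5=-3, -10+-5=-15 -> [-12, -5, 3, -3, -15]
Stage 5 (ABS): |-12|=12, |-5|=5, |3|=3, |-3|=3, |-15|=15 -> [12, 5, 3, 3, 15]
Stage 6 (OFFSET 1): 12+1=13, 5+1=6, 3+1=4, 3+1=4, 15+1=16 -> [13, 6, 4, 4, 16]

Answer: 13 6 4 4 16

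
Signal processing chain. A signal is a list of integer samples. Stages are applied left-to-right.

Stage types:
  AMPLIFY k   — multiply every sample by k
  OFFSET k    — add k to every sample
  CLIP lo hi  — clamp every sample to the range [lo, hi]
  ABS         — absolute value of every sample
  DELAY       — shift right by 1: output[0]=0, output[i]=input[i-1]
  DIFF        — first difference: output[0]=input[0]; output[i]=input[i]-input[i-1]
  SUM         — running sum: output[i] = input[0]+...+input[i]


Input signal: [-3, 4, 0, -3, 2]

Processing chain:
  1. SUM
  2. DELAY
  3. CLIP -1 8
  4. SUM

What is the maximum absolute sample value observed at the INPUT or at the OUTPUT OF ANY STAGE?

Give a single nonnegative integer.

Answer: 4

Derivation:
Input: [-3, 4, 0, -3, 2] (max |s|=4)
Stage 1 (SUM): sum[0..0]=-3, sum[0..1]=1, sum[0..2]=1, sum[0..3]=-2, sum[0..4]=0 -> [-3, 1, 1, -2, 0] (max |s|=3)
Stage 2 (DELAY): [0, -3, 1, 1, -2] = [0, -3, 1, 1, -2] -> [0, -3, 1, 1, -2] (max |s|=3)
Stage 3 (CLIP -1 8): clip(0,-1,8)=0, clip(-3,-1,8)=-1, clip(1,-1,8)=1, clip(1,-1,8)=1, clip(-2,-1,8)=-1 -> [0, -1, 1, 1, -1] (max |s|=1)
Stage 4 (SUM): sum[0..0]=0, sum[0..1]=-1, sum[0..2]=0, sum[0..3]=1, sum[0..4]=0 -> [0, -1, 0, 1, 0] (max |s|=1)
Overall max amplitude: 4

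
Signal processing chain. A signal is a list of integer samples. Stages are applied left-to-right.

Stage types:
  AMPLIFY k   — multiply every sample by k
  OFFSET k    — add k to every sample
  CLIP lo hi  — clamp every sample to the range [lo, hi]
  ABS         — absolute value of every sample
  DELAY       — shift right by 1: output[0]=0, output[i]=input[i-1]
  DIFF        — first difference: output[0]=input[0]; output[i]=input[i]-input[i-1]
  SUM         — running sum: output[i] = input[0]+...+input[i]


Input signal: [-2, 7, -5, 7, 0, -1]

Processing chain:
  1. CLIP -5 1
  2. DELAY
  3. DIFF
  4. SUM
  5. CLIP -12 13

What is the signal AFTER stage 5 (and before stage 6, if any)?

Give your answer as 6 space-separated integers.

Input: [-2, 7, -5, 7, 0, -1]
Stage 1 (CLIP -5 1): clip(-2,-5,1)=-2, clip(7,-5,1)=1, clip(-5,-5,1)=-5, clip(7,-5,1)=1, clip(0,-5,1)=0, clip(-1,-5,1)=-1 -> [-2, 1, -5, 1, 0, -1]
Stage 2 (DELAY): [0, -2, 1, -5, 1, 0] = [0, -2, 1, -5, 1, 0] -> [0, -2, 1, -5, 1, 0]
Stage 3 (DIFF): s[0]=0, -2-0=-2, 1--2=3, -5-1=-6, 1--5=6, 0-1=-1 -> [0, -2, 3, -6, 6, -1]
Stage 4 (SUM): sum[0..0]=0, sum[0..1]=-2, sum[0..2]=1, sum[0..3]=-5, sum[0..4]=1, sum[0..5]=0 -> [0, -2, 1, -5, 1, 0]
Stage 5 (CLIP -12 13): clip(0,-12,13)=0, clip(-2,-12,13)=-2, clip(1,-12,13)=1, clip(-5,-12,13)=-5, clip(1,-12,13)=1, clip(0,-12,13)=0 -> [0, -2, 1, -5, 1, 0]

Answer: 0 -2 1 -5 1 0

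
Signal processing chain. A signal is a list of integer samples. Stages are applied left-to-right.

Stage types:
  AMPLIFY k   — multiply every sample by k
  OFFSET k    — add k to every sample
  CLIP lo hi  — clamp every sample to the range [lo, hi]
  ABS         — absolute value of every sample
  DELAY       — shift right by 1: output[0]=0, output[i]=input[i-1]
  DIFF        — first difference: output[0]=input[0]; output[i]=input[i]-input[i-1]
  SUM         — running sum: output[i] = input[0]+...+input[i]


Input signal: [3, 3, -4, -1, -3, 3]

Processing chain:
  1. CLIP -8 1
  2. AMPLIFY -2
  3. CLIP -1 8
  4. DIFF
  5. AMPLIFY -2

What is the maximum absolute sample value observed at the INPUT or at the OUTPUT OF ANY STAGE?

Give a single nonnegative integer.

Input: [3, 3, -4, -1, -3, 3] (max |s|=4)
Stage 1 (CLIP -8 1): clip(3,-8,1)=1, clip(3,-8,1)=1, clip(-4,-8,1)=-4, clip(-1,-8,1)=-1, clip(-3,-8,1)=-3, clip(3,-8,1)=1 -> [1, 1, -4, -1, -3, 1] (max |s|=4)
Stage 2 (AMPLIFY -2): 1*-2=-2, 1*-2=-2, -4*-2=8, -1*-2=2, -3*-2=6, 1*-2=-2 -> [-2, -2, 8, 2, 6, -2] (max |s|=8)
Stage 3 (CLIP -1 8): clip(-2,-1,8)=-1, clip(-2,-1,8)=-1, clip(8,-1,8)=8, clip(2,-1,8)=2, clip(6,-1,8)=6, clip(-2,-1,8)=-1 -> [-1, -1, 8, 2, 6, -1] (max |s|=8)
Stage 4 (DIFF): s[0]=-1, -1--1=0, 8--1=9, 2-8=-6, 6-2=4, -1-6=-7 -> [-1, 0, 9, -6, 4, -7] (max |s|=9)
Stage 5 (AMPLIFY -2): -1*-2=2, 0*-2=0, 9*-2=-18, -6*-2=12, 4*-2=-8, -7*-2=14 -> [2, 0, -18, 12, -8, 14] (max |s|=18)
Overall max amplitude: 18

Answer: 18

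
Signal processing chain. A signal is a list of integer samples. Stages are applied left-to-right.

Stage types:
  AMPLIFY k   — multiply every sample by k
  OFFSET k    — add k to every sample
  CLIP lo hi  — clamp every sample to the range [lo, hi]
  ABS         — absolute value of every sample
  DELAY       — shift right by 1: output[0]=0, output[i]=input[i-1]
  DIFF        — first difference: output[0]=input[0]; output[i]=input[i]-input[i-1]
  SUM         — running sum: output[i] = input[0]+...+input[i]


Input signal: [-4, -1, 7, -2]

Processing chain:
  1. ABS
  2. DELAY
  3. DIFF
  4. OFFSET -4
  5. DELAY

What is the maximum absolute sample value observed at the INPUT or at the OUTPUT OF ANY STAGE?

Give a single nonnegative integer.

Input: [-4, -1, 7, -2] (max |s|=7)
Stage 1 (ABS): |-4|=4, |-1|=1, |7|=7, |-2|=2 -> [4, 1, 7, 2] (max |s|=7)
Stage 2 (DELAY): [0, 4, 1, 7] = [0, 4, 1, 7] -> [0, 4, 1, 7] (max |s|=7)
Stage 3 (DIFF): s[0]=0, 4-0=4, 1-4=-3, 7-1=6 -> [0, 4, -3, 6] (max |s|=6)
Stage 4 (OFFSET -4): 0+-4=-4, 4+-4=0, -3+-4=-7, 6+-4=2 -> [-4, 0, -7, 2] (max |s|=7)
Stage 5 (DELAY): [0, -4, 0, -7] = [0, -4, 0, -7] -> [0, -4, 0, -7] (max |s|=7)
Overall max amplitude: 7

Answer: 7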